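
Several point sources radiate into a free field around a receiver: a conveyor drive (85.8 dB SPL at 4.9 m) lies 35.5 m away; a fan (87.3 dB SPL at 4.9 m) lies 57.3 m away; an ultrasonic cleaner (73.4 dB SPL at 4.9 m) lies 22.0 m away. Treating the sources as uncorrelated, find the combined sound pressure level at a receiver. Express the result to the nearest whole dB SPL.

Propagate each source to the receiver with L = L_ref − 20·log₁₀(r/r_ref), then add intensities.
conveyor drive: 85.8 − 20·log₁₀(35.5/4.9) = 85.8 − 17.20 = 68.60 dB SPL.
fan: 87.3 − 20·log₁₀(57.3/4.9) = 87.3 − 21.36 = 65.94 dB SPL.
ultrasonic cleaner: 73.4 − 20·log₁₀(22.0/4.9) = 73.4 − 13.04 = 60.36 dB SPL.
Σ 10^(L/10) = 1.226e+07 → L_total = 10·log₁₀(1.226e+07) = 70.88 dB SPL.

71 dB SPL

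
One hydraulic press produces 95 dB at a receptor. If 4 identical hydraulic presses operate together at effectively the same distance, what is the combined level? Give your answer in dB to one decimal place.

101.0 dB

N identical incoherent sources raise the level by 10·log₁₀ N.
L_total = 95 + 10·log₁₀(4) = 95 + 6.021 = 101.02 dB.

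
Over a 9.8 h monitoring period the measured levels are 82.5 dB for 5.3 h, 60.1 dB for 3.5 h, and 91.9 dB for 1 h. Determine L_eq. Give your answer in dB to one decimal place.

L_eq = 10·log₁₀[(1/T)·Σ tᵢ·10^(Lᵢ/10)] with T = 9.8 h.
Σ tᵢ·10^(Lᵢ/10) = 5.3·10^(82.5/10) + 3.5·10^(60.1/10) + 1·10^(91.9/10) = 2.495e+09.
L_eq = 10·log₁₀(2.495e+09/9.8) = 84.06 dB.

84.1 dB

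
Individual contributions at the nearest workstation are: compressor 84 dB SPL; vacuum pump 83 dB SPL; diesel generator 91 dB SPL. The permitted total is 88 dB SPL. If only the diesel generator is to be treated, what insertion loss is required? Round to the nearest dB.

8 dB

Everything except the diesel generator sums to 10^(84/10) + 10^(83/10) = 4.507e+08 in linear terms, 86.54 dB SPL.
To meet 88 dB SPL overall, the treated diesel generator may contribute at most 10^(88/10) − 4.507e+08 = 1.802e+08, i.e. 82.56 dB SPL.
Required insertion loss = 91 − 82.56 = 8.44 dB.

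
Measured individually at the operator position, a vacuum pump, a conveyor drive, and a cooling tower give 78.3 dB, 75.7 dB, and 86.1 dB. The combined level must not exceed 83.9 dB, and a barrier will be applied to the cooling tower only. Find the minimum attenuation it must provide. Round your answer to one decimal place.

4.6 dB

Everything except the cooling tower sums to 10^(78.3/10) + 10^(75.7/10) = 1.048e+08 in linear terms, 80.20 dB.
To meet 83.9 dB overall, the treated cooling tower may contribute at most 10^(83.9/10) − 1.048e+08 = 1.407e+08, i.e. 81.48 dB.
So the cooling tower must be reduced from 86.1 to 81.48 dB: IL = 4.62 dB.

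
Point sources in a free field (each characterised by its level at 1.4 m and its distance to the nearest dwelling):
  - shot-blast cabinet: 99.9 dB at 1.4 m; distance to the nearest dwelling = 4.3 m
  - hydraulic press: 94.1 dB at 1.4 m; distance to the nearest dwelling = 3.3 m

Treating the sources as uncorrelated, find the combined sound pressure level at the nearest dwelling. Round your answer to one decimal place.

91.8 dB

First find each source's level at the receiver (point-source: −20·log₁₀(r/r_ref)), then combine on an intensity basis.
shot-blast cabinet: 99.9 − 20·log₁₀(4.3/1.4) = 99.9 − 9.75 = 90.15 dB.
hydraulic press: 94.1 − 20·log₁₀(3.3/1.4) = 94.1 − 7.45 = 86.65 dB.
Σ 10^(L/10) = 1.499e+09 → L_total = 10·log₁₀(1.499e+09) = 91.76 dB.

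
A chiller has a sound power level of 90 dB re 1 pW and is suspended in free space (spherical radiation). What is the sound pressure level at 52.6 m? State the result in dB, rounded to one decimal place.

Free-field spherical radiation: L_p = L_w − 10·log₁₀(4π·r²), r = 52.6 m.
4π·r² = 3.477e+04 m², 10·log₁₀ of that is 45.412 dB.
L_p = 90 − 45.412 = 44.59 dB.

44.6 dB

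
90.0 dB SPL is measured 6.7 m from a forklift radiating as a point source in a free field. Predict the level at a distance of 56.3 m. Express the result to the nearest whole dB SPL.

Spherical spreading from a point source gives a 20·log₁₀(r₂/r₁) drop.
L₂ = 90.0 − 20·log₁₀(56.3/6.7) = 90.0 − 18.489 = 71.51 dB SPL.

72 dB SPL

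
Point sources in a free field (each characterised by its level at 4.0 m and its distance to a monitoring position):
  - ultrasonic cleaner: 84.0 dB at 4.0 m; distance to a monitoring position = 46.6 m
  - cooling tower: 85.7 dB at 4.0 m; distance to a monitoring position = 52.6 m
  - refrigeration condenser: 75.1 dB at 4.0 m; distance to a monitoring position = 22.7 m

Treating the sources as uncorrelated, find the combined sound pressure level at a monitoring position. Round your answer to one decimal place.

67.0 dB

Apply inverse-square spreading to bring every level to the receiver, then sum 10^(L/10).
ultrasonic cleaner: 84.0 − 20·log₁₀(46.6/4.0) = 84.0 − 21.33 = 62.67 dB.
cooling tower: 85.7 − 20·log₁₀(52.6/4.0) = 85.7 − 22.38 = 63.32 dB.
refrigeration condenser: 75.1 − 20·log₁₀(22.7/4.0) = 75.1 − 15.08 = 60.02 dB.
Σ 10^(L/10) = 5.004e+06 → L_total = 10·log₁₀(5.004e+06) = 66.99 dB.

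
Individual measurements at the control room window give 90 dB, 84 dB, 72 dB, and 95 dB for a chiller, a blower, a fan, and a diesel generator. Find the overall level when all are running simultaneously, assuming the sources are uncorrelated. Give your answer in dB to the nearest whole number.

96 dB

For uncorrelated sources the intensities add, so convert each level to linear form, sum, and take 10·log₁₀ of the total.
Σ 10^(L/10) = 10^(90/10) + 10^(84/10) + 10^(72/10) + 10^(95/10) = 4.429e+09.
L_total = 10·log₁₀(4.429e+09) = 96.46 dB.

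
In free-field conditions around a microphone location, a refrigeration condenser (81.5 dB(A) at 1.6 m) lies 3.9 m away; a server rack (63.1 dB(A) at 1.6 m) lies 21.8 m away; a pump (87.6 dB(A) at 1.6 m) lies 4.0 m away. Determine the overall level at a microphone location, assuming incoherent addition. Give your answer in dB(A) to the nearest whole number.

Propagate each source to the receiver with L = L_ref − 20·log₁₀(r/r_ref), then add intensities.
refrigeration condenser: 81.5 − 20·log₁₀(3.9/1.6) = 81.5 − 7.74 = 73.76 dB(A).
server rack: 63.1 − 20·log₁₀(21.8/1.6) = 63.1 − 22.69 = 40.41 dB(A).
pump: 87.6 − 20·log₁₀(4.0/1.6) = 87.6 − 7.96 = 79.64 dB(A).
Σ 10^(L/10) = 1.159e+08 → L_total = 10·log₁₀(1.159e+08) = 80.64 dB(A).

81 dB(A)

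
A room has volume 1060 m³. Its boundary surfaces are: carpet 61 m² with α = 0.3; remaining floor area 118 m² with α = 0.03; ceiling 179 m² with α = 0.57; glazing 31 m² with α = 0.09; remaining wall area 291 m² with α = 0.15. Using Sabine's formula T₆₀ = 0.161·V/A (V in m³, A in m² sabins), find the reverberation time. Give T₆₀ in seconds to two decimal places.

1.00 s

Summing Sᵢαᵢ: 61·0.3 + 118·0.03 + 179·0.57 + 31·0.09 + 291·0.15 = 170.31 m².
T₆₀ = 0.161·V/A = 0.161·1060/170.31 = 1.002 s.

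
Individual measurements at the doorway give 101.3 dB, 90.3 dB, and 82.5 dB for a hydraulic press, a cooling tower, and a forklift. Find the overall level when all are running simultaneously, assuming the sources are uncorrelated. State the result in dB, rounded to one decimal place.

101.7 dB

Incoherent sources combine by intensity addition: L_total = 10·log₁₀(Σ 10^(L_i/10)).
Σ 10^(L/10) = 10^(101.3/10) + 10^(90.3/10) + 10^(82.5/10) = 1.474e+10.
L_total = 10·log₁₀(1.474e+10) = 101.68 dB.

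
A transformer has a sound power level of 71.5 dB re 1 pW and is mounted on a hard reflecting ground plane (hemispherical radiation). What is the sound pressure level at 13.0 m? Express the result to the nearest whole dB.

Free-field hemispherical radiation: L_p = L_w − 10·log₁₀(2π·r²), r = 13.0 m.
2π·r² = 1062 m², 10·log₁₀ of that is 30.261 dB.
L_p = 71.5 − 30.261 = 41.24 dB.

41 dB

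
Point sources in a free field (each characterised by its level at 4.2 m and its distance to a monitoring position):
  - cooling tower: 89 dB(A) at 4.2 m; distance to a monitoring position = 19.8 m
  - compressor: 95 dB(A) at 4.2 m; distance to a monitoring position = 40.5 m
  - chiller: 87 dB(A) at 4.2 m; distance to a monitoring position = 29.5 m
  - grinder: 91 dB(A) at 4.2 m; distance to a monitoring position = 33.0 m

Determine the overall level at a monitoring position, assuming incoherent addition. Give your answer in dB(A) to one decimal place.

First find each source's level at the receiver (point-source: −20·log₁₀(r/r_ref)), then combine on an intensity basis.
cooling tower: 89 − 20·log₁₀(19.8/4.2) = 89 − 13.47 = 75.53 dB(A).
compressor: 95 − 20·log₁₀(40.5/4.2) = 95 − 19.68 = 75.32 dB(A).
chiller: 87 − 20·log₁₀(29.5/4.2) = 87 − 16.93 = 70.07 dB(A).
grinder: 91 − 20·log₁₀(33.0/4.2) = 91 − 17.91 = 73.09 dB(A).
Σ 10^(L/10) = 1.003e+08 → L_total = 10·log₁₀(1.003e+08) = 80.01 dB(A).

80.0 dB(A)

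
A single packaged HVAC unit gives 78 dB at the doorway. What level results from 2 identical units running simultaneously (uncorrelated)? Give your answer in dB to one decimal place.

L_total = L₁ + 10·log₁₀ N for N identical incoherent sources.
L_total = 78 + 10·log₁₀(2) = 78 + 3.010 = 81.01 dB.

81.0 dB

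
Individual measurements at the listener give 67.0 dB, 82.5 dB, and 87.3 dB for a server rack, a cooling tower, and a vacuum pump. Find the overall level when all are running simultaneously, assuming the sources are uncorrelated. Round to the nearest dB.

89 dB

For uncorrelated sources the intensities add, so convert each level to linear form, sum, and take 10·log₁₀ of the total.
Σ 10^(L/10) = 10^(67.0/10) + 10^(82.5/10) + 10^(87.3/10) = 7.199e+08.
L_total = 10·log₁₀(7.199e+08) = 88.57 dB.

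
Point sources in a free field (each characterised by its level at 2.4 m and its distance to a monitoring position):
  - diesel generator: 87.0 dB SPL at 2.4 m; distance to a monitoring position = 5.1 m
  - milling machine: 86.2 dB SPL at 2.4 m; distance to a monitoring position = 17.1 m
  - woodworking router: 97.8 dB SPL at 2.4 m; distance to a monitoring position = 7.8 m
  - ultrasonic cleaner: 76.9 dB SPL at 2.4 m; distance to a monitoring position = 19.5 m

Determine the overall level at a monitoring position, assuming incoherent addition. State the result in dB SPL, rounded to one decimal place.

First find each source's level at the receiver (point-source: −20·log₁₀(r/r_ref)), then combine on an intensity basis.
diesel generator: 87.0 − 20·log₁₀(5.1/2.4) = 87.0 − 6.55 = 80.45 dB SPL.
milling machine: 86.2 − 20·log₁₀(17.1/2.4) = 86.2 − 17.06 = 69.14 dB SPL.
woodworking router: 97.8 − 20·log₁₀(7.8/2.4) = 97.8 − 10.24 = 87.56 dB SPL.
ultrasonic cleaner: 76.9 − 20·log₁₀(19.5/2.4) = 76.9 − 18.20 = 58.70 dB SPL.
Σ 10^(L/10) = 6.904e+08 → L_total = 10·log₁₀(6.904e+08) = 88.39 dB SPL.

88.4 dB SPL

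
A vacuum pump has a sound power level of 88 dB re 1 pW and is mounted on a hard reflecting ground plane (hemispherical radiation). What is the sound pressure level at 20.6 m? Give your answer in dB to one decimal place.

53.7 dB

L_p = L_w − 10·log₁₀(2π·r²) with r = 20.6 m.
2π·r² = 2666 m², 10·log₁₀ of that is 34.259 dB.
L_p = 88 − 34.259 = 53.74 dB.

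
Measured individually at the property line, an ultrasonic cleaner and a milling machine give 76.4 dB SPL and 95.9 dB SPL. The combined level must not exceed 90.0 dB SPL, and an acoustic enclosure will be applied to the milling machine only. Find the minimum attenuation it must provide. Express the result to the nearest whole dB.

Fixed contribution from the other source: Σ 10^(L/10) = 10^(76.4/10) = 4.365e+07 (76.40 dB SPL).
To meet 90.0 dB SPL overall, the treated milling machine may contribute at most 10^(90.0/10) − 4.365e+07 = 9.563e+08, i.e. 89.81 dB SPL.
So the milling machine must be reduced from 95.9 to 89.81 dB SPL: IL = 6.09 dB.

6 dB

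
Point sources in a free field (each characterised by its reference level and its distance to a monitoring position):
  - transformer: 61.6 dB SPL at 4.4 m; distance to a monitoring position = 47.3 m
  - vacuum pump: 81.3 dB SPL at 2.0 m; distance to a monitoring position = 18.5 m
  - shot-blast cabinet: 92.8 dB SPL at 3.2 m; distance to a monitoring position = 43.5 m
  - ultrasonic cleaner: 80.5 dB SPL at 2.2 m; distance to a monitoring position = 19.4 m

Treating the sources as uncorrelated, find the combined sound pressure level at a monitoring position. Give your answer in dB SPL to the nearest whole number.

Propagate each source to the receiver with L = L_ref − 20·log₁₀(r/r_ref), then add intensities.
transformer: 61.6 − 20·log₁₀(47.3/4.4) = 61.6 − 20.63 = 40.97 dB SPL.
vacuum pump: 81.3 − 20·log₁₀(18.5/2.0) = 81.3 − 19.32 = 61.98 dB SPL.
shot-blast cabinet: 92.8 − 20·log₁₀(43.5/3.2) = 92.8 − 22.67 = 70.13 dB SPL.
ultrasonic cleaner: 80.5 − 20·log₁₀(19.4/2.2) = 80.5 − 18.91 = 61.59 dB SPL.
Σ 10^(L/10) = 1.334e+07 → L_total = 10·log₁₀(1.334e+07) = 71.25 dB SPL.

71 dB SPL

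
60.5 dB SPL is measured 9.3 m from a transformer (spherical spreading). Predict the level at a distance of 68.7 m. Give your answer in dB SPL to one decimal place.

43.1 dB SPL

Point-source attenuation: ΔL = 20·log₁₀(r₂/r₁) = 20·log₁₀(68.7/9.3) = 17.369 dB.
L₂ = 60.5 − 20·log₁₀(68.7/9.3) = 60.5 − 17.369 = 43.13 dB SPL.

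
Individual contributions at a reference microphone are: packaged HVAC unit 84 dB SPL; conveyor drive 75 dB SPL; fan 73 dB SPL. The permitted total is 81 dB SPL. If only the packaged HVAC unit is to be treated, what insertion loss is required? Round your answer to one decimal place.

5.3 dB

The untreated sources together contribute 10^(75/10) + 10^(73/10) = 5.158e+07, i.e. 77.12 dB SPL.
The limit corresponds to 10^(81/10) = 1.259e+08; subtracting the fixed part leaves 7.432e+07 for the packaged HVAC unit, i.e. 78.71 dB SPL.
So the packaged HVAC unit must be reduced from 84 to 78.71 dB SPL: IL = 5.29 dB.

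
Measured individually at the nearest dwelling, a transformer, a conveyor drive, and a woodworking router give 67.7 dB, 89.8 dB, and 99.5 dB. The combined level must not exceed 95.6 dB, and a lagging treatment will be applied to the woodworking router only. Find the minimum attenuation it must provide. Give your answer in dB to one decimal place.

5.2 dB

The untreated sources together contribute 10^(67.7/10) + 10^(89.8/10) = 9.609e+08, i.e. 89.83 dB.
The limit corresponds to 10^(95.6/10) = 3.631e+09; subtracting the fixed part leaves 2.670e+09 for the woodworking router, i.e. 94.26 dB.
So the woodworking router must be reduced from 99.5 to 94.26 dB: IL = 5.24 dB.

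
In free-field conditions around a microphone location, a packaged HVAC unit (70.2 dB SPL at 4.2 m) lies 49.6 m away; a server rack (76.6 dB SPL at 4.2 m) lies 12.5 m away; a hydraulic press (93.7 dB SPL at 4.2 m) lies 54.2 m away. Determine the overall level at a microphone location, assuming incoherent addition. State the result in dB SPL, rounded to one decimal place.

Apply inverse-square spreading to bring every level to the receiver, then sum 10^(L/10).
packaged HVAC unit: 70.2 − 20·log₁₀(49.6/4.2) = 70.2 − 21.44 = 48.76 dB SPL.
server rack: 76.6 − 20·log₁₀(12.5/4.2) = 76.6 − 9.47 = 67.13 dB SPL.
hydraulic press: 93.7 − 20·log₁₀(54.2/4.2) = 93.7 − 22.21 = 71.49 dB SPL.
Σ 10^(L/10) = 1.931e+07 → L_total = 10·log₁₀(1.931e+07) = 72.86 dB SPL.

72.9 dB SPL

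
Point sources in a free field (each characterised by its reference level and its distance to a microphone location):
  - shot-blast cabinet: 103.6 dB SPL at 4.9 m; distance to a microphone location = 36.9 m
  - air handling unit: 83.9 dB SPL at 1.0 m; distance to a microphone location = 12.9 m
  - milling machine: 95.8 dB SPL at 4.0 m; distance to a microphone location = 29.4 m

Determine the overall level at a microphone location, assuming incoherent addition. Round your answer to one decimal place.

Apply inverse-square spreading to bring every level to the receiver, then sum 10^(L/10).
shot-blast cabinet: 103.6 − 20·log₁₀(36.9/4.9) = 103.6 − 17.54 = 86.06 dB SPL.
air handling unit: 83.9 − 20·log₁₀(12.9/1.0) = 83.9 − 22.21 = 61.69 dB SPL.
milling machine: 95.8 − 20·log₁₀(29.4/4.0) = 95.8 − 17.33 = 78.47 dB SPL.
Σ 10^(L/10) = 4.758e+08 → L_total = 10·log₁₀(4.758e+08) = 86.77 dB SPL.

86.8 dB SPL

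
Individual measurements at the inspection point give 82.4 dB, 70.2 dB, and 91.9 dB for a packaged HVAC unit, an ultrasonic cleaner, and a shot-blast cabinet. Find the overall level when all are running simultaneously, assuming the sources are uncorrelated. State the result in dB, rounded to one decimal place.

92.4 dB

Incoherent sources combine by intensity addition: L_total = 10·log₁₀(Σ 10^(L_i/10)).
Σ 10^(L/10) = 10^(82.4/10) + 10^(70.2/10) + 10^(91.9/10) = 1.733e+09.
L_total = 10·log₁₀(1.733e+09) = 92.39 dB.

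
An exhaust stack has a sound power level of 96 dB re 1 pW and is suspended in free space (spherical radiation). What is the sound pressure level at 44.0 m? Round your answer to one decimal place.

The power spreads over a sphere of area 4π·r², so L_p = L_w − 10·log₁₀(4π·r²).
4π·r² = 2.433e+04 m², 10·log₁₀ of that is 43.861 dB.
L_p = 96 − 43.861 = 52.14 dB.

52.1 dB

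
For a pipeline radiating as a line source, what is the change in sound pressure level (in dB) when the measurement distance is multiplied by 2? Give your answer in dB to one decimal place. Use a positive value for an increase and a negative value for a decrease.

-3.0 dB

A line source loses 3 dB per doubling of distance; generally ΔL = −10·log₁₀(r₂/r₁).
ΔL = −10·log₁₀(2) = -3.01 dB.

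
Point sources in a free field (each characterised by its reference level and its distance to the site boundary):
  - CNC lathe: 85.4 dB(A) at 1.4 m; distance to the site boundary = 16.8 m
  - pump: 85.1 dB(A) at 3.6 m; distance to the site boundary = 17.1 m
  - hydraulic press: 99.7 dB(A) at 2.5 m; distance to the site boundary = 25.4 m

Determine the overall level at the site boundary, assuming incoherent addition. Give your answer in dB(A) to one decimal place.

First find each source's level at the receiver (point-source: −20·log₁₀(r/r_ref)), then combine on an intensity basis.
CNC lathe: 85.4 − 20·log₁₀(16.8/1.4) = 85.4 − 21.58 = 63.82 dB(A).
pump: 85.1 − 20·log₁₀(17.1/3.6) = 85.1 − 13.53 = 71.57 dB(A).
hydraulic press: 99.7 − 20·log₁₀(25.4/2.5) = 99.7 − 20.14 = 79.56 dB(A).
Σ 10^(L/10) = 1.072e+08 → L_total = 10·log₁₀(1.072e+08) = 80.30 dB(A).

80.3 dB(A)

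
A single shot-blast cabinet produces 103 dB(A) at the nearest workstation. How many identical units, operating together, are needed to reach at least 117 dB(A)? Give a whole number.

26

The shortfall is 117 − 103 = 14.0 dB, and N units add 10·log₁₀ N, so need 10·log₁₀ N ≥ 14.0.
N ≥ 10^(14.0/10) = 25.119, so N = 26.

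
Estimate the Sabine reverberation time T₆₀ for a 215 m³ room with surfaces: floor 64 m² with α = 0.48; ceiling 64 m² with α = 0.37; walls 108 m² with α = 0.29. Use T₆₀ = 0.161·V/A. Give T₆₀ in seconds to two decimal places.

0.40 s

A = Σ Sᵢαᵢ = 64·0.48 + 64·0.37 + 108·0.29 = 85.72 m².
T₆₀ = 0.161 × 215 / 85.72 = 0.404 s.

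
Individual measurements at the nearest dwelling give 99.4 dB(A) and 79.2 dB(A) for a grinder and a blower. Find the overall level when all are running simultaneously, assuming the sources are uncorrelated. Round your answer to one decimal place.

For uncorrelated sources the intensities add, so convert each level to linear form, sum, and take 10·log₁₀ of the total.
Σ 10^(L/10) = 10^(99.4/10) + 10^(79.2/10) = 8.793e+09.
L_total = 10·log₁₀(8.793e+09) = 99.44 dB(A).

99.4 dB(A)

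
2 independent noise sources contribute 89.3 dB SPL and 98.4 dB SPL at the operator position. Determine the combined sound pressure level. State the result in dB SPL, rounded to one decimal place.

98.9 dB SPL

For uncorrelated sources the intensities add, so convert each level to linear form, sum, and take 10·log₁₀ of the total.
Σ 10^(L/10) = 10^(89.3/10) + 10^(98.4/10) = 7.769e+09.
L_total = 10·log₁₀(7.769e+09) = 98.90 dB SPL.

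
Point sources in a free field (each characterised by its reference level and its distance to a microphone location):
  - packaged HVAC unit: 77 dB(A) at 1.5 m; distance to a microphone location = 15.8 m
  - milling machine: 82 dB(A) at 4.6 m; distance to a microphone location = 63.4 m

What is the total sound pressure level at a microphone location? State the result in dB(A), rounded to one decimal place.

61.1 dB(A)

Propagate each source to the receiver with L = L_ref − 20·log₁₀(r/r_ref), then add intensities.
packaged HVAC unit: 77 − 20·log₁₀(15.8/1.5) = 77 − 20.45 = 56.55 dB(A).
milling machine: 82 − 20·log₁₀(63.4/4.6) = 82 − 22.79 = 59.21 dB(A).
Σ 10^(L/10) = 1.286e+06 → L_total = 10·log₁₀(1.286e+06) = 61.09 dB(A).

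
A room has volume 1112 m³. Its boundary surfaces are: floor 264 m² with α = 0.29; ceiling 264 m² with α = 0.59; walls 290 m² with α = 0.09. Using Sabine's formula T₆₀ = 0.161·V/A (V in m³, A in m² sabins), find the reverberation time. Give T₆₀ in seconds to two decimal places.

0.69 s

Summing Sᵢαᵢ: 264·0.29 + 264·0.59 + 290·0.09 = 258.42 m².
T₆₀ = 0.161 × 1112 / 258.42 = 0.693 s.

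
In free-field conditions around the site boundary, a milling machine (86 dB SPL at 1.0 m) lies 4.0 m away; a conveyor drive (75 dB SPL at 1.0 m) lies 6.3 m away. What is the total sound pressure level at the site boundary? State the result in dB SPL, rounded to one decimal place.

Propagate each source to the receiver with L = L_ref − 20·log₁₀(r/r_ref), then add intensities.
milling machine: 86 − 20·log₁₀(4.0/1.0) = 86 − 12.04 = 73.96 dB SPL.
conveyor drive: 75 − 20·log₁₀(6.3/1.0) = 75 − 15.99 = 59.01 dB SPL.
Σ 10^(L/10) = 2.568e+07 → L_total = 10·log₁₀(2.568e+07) = 74.10 dB SPL.

74.1 dB SPL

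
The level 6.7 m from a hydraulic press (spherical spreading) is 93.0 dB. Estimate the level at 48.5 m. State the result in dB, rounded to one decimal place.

75.8 dB

For a point source, L₂ = L₁ − 20·log₁₀(r₂/r₁).
L₂ = 93.0 − 20·log₁₀(48.5/6.7) = 93.0 − 17.193 = 75.81 dB.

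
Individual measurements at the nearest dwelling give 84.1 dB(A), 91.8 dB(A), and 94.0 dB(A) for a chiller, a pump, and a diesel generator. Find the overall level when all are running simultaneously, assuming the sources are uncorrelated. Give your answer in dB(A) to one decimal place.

Incoherent sources combine by intensity addition: L_total = 10·log₁₀(Σ 10^(L_i/10)).
Σ 10^(L/10) = 10^(84.1/10) + 10^(91.8/10) + 10^(94.0/10) = 4.282e+09.
L_total = 10·log₁₀(4.282e+09) = 96.32 dB(A).

96.3 dB(A)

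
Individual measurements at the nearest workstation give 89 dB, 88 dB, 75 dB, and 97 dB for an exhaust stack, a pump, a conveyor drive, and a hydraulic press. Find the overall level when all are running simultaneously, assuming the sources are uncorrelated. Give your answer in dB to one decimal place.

98.1 dB

For uncorrelated sources the intensities add, so convert each level to linear form, sum, and take 10·log₁₀ of the total.
Σ 10^(L/10) = 10^(89/10) + 10^(88/10) + 10^(75/10) + 10^(97/10) = 6.469e+09.
L_total = 10·log₁₀(6.469e+09) = 98.11 dB.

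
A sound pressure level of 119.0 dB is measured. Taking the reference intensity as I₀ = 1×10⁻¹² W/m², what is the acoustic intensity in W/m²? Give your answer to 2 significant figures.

0.79 W/m²

I = I₀·10^(L/10) = 10⁻¹² × 10^(119.0/10) = 10^(-0.100).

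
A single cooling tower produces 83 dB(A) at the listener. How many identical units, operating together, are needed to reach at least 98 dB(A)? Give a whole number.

32

The shortfall is 98 − 83 = 15.0 dB, and N units add 10·log₁₀ N, so need 10·log₁₀ N ≥ 15.0.
N ≥ 10^(15.0/10) = 31.623, so N = 32.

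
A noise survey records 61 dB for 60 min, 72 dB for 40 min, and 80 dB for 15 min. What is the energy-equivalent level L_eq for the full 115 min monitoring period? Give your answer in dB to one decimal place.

72.8 dB

The energy average is taken in the linear domain: L_eq = 10·log₁₀[(Σ tᵢ·10^(Lᵢ/10))/T], T = 115 min.
Σ tᵢ·10^(Lᵢ/10) = 60·10^(61/10) + 40·10^(72/10) + 15·10^(80/10) = 2.209e+09.
L_eq = 10·log₁₀(2.209e+09/115) = 72.84 dB.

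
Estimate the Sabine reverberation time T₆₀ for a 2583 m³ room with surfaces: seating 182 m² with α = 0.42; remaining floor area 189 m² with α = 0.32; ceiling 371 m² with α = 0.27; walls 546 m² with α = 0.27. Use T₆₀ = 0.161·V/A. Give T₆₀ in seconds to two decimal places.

1.08 s

A = Σ Sᵢαᵢ = 182·0.42 + 189·0.32 + 371·0.27 + 546·0.27 = 384.51 m².
T₆₀ = 0.161·V/A = 0.161·2583/384.51 = 1.082 s.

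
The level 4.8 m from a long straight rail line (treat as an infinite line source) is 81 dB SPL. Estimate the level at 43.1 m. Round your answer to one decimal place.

Cylindrical spreading from a line source gives a 10·log₁₀(r₂/r₁) drop.
L₂ = 81 − 10·log₁₀(43.1/4.8) = 81 − 9.532 = 71.47 dB SPL.

71.5 dB SPL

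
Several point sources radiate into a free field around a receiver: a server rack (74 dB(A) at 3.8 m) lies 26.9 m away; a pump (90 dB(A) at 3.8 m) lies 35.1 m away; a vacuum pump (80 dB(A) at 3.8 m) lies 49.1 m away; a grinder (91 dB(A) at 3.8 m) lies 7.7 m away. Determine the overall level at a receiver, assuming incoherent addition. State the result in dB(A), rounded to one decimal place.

First find each source's level at the receiver (point-source: −20·log₁₀(r/r_ref)), then combine on an intensity basis.
server rack: 74 − 20·log₁₀(26.9/3.8) = 74 − 17.00 = 57.00 dB(A).
pump: 90 − 20·log₁₀(35.1/3.8) = 90 − 19.31 = 70.69 dB(A).
vacuum pump: 80 − 20·log₁₀(49.1/3.8) = 80 − 22.23 = 57.77 dB(A).
grinder: 91 − 20·log₁₀(7.7/3.8) = 91 − 6.13 = 84.87 dB(A).
Σ 10^(L/10) = 3.194e+08 → L_total = 10·log₁₀(3.194e+08) = 85.04 dB(A).

85.0 dB(A)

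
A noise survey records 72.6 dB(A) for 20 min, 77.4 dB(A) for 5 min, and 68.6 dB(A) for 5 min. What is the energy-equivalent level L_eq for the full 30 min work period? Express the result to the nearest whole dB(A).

74 dB(A)

Weight each interval's intensity by its duration and average over T = 30 min:
Σ tᵢ·10^(Lᵢ/10) = 20·10^(72.6/10) + 5·10^(77.4/10) + 5·10^(68.6/10) = 6.749e+08.
L_eq = 10·log₁₀(6.749e+08/30) = 73.52 dB(A).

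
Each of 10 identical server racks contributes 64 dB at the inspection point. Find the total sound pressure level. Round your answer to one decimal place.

74.0 dB

With 10 equal, uncorrelated contributions the intensity is 10× that of one unit, giving a rise of 10·log₁₀ 10.
L_total = 64 + 10·log₁₀(10) = 64 + 10.000 = 74.00 dB.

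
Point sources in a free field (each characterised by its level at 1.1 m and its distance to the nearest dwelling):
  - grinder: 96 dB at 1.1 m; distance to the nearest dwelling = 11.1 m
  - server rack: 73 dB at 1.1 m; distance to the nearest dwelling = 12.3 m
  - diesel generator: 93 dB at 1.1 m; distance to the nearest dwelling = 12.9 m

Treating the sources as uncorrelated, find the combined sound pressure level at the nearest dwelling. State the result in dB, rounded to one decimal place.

77.3 dB

Propagate each source to the receiver with L = L_ref − 20·log₁₀(r/r_ref), then add intensities.
grinder: 96 − 20·log₁₀(11.1/1.1) = 96 − 20.08 = 75.92 dB.
server rack: 73 − 20·log₁₀(12.3/1.1) = 73 − 20.97 = 52.03 dB.
diesel generator: 93 − 20·log₁₀(12.9/1.1) = 93 − 21.38 = 71.62 dB.
Σ 10^(L/10) = 5.376e+07 → L_total = 10·log₁₀(5.376e+07) = 77.30 dB.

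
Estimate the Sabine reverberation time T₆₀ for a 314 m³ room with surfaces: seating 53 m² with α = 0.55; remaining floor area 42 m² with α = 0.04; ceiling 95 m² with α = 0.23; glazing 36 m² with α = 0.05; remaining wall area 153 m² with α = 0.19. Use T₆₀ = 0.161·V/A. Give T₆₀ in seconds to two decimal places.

Summing Sᵢαᵢ: 53·0.55 + 42·0.04 + 95·0.23 + 36·0.05 + 153·0.19 = 83.55 m².
T₆₀ = 0.161 × 314 / 83.55 = 0.605 s.

0.61 s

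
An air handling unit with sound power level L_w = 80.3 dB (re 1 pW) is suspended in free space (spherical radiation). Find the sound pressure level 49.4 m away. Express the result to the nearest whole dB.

35 dB

Free-field spherical radiation: L_p = L_w − 10·log₁₀(4π·r²), r = 49.4 m.
4π·r² = 3.067e+04 m², 10·log₁₀ of that is 44.867 dB.
L_p = 80.3 − 44.867 = 35.43 dB.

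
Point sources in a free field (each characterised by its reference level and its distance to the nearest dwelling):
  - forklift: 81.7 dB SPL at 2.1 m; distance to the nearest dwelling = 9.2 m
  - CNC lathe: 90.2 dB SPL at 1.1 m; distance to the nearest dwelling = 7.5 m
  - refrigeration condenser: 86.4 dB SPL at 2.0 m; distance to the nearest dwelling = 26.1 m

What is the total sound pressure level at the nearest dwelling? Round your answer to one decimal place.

Propagate each source to the receiver with L = L_ref − 20·log₁₀(r/r_ref), then add intensities.
forklift: 81.7 − 20·log₁₀(9.2/2.1) = 81.7 − 12.83 = 68.87 dB SPL.
CNC lathe: 90.2 − 20·log₁₀(7.5/1.1) = 90.2 − 16.67 = 73.53 dB SPL.
refrigeration condenser: 86.4 − 20·log₁₀(26.1/2.0) = 86.4 − 22.31 = 64.09 dB SPL.
Σ 10^(L/10) = 3.279e+07 → L_total = 10·log₁₀(3.279e+07) = 75.16 dB SPL.

75.2 dB SPL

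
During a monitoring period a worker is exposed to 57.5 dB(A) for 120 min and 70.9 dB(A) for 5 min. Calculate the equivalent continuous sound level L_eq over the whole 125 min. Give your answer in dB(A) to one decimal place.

The energy average is taken in the linear domain: L_eq = 10·log₁₀[(Σ tᵢ·10^(Lᵢ/10))/T], T = 125 min.
Σ tᵢ·10^(Lᵢ/10) = 120·10^(57.5/10) + 5·10^(70.9/10) = 1.290e+08.
L_eq = 10·log₁₀(1.290e+08/125) = 60.14 dB(A).

60.1 dB(A)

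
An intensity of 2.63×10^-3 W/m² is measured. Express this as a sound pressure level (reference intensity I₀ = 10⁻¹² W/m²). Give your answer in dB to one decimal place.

94.2 dB

L = 10·log₁₀(I/I₀) = 10·log₁₀(2.63×10^-3/10⁻¹²) = 10·log₁₀(2.63×10^9).
L = 10·(0.4200 + 9) = 94.20 dB.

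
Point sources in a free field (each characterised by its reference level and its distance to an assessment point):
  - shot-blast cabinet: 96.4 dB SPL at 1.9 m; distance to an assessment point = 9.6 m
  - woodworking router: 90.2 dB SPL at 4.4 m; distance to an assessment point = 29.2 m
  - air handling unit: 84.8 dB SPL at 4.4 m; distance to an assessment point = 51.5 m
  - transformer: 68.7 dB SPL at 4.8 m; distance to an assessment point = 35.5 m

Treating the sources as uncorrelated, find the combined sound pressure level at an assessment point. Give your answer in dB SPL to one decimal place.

First find each source's level at the receiver (point-source: −20·log₁₀(r/r_ref)), then combine on an intensity basis.
shot-blast cabinet: 96.4 − 20·log₁₀(9.6/1.9) = 96.4 − 14.07 = 82.33 dB SPL.
woodworking router: 90.2 − 20·log₁₀(29.2/4.4) = 90.2 − 16.44 = 73.76 dB SPL.
air handling unit: 84.8 − 20·log₁₀(51.5/4.4) = 84.8 − 21.37 = 63.43 dB SPL.
transformer: 68.7 − 20·log₁₀(35.5/4.8) = 68.7 − 17.38 = 51.32 dB SPL.
Σ 10^(L/10) = 1.971e+08 → L_total = 10·log₁₀(1.971e+08) = 82.95 dB SPL.

82.9 dB SPL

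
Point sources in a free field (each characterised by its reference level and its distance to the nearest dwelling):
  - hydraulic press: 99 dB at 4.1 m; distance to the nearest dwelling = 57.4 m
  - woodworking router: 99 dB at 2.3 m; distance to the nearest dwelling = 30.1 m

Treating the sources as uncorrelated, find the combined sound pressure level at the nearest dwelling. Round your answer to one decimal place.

79.4 dB

First find each source's level at the receiver (point-source: −20·log₁₀(r/r_ref)), then combine on an intensity basis.
hydraulic press: 99 − 20·log₁₀(57.4/4.1) = 99 − 22.92 = 76.08 dB.
woodworking router: 99 − 20·log₁₀(30.1/2.3) = 99 − 22.34 = 76.66 dB.
Σ 10^(L/10) = 8.691e+07 → L_total = 10·log₁₀(8.691e+07) = 79.39 dB.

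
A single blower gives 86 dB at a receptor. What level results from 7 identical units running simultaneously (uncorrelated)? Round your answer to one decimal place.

L_total = L₁ + 10·log₁₀ N for N identical incoherent sources.
L_total = 86 + 10·log₁₀(7) = 86 + 8.451 = 94.45 dB.

94.5 dB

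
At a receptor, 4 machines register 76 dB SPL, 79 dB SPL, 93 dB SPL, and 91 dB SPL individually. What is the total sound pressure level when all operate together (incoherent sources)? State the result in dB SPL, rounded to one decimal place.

Incoherent sources combine by intensity addition: L_total = 10·log₁₀(Σ 10^(L_i/10)).
Σ 10^(L/10) = 10^(76/10) + 10^(79/10) + 10^(93/10) + 10^(91/10) = 3.373e+09.
L_total = 10·log₁₀(3.373e+09) = 95.28 dB SPL.

95.3 dB SPL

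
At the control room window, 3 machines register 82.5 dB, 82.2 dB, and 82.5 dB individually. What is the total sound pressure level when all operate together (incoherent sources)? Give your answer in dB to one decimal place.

87.2 dB

For uncorrelated sources the intensities add, so convert each level to linear form, sum, and take 10·log₁₀ of the total.
Σ 10^(L/10) = 10^(82.5/10) + 10^(82.2/10) + 10^(82.5/10) = 5.216e+08.
L_total = 10·log₁₀(5.216e+08) = 87.17 dB.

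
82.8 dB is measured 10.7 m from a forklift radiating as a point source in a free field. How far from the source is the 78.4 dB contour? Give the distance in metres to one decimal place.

17.8 m

For a point source L₁ − L₂ = 20·log₁₀(r₂/r₁), so r₂ = r₁·10^((L₁−L₂)/20).
r₂ = 10.7·10^((82.8−78.4)/20) = 10.7·10^(4.4/20) = 17.76 m.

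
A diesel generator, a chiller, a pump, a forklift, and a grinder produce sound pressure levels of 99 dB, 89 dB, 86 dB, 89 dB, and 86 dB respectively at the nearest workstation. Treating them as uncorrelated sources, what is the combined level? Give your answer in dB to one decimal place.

Incoherent sources combine by intensity addition: L_total = 10·log₁₀(Σ 10^(L_i/10)).
Σ 10^(L/10) = 10^(99/10) + 10^(89/10) + 10^(86/10) + 10^(89/10) + 10^(86/10) = 1.033e+10.
L_total = 10·log₁₀(1.033e+10) = 100.14 dB.

100.1 dB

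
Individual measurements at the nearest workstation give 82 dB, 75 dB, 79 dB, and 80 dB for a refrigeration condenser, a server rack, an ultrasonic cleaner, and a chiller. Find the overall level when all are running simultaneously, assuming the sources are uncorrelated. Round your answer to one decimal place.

85.7 dB

For uncorrelated sources the intensities add, so convert each level to linear form, sum, and take 10·log₁₀ of the total.
Σ 10^(L/10) = 10^(82/10) + 10^(75/10) + 10^(79/10) + 10^(80/10) = 3.695e+08.
L_total = 10·log₁₀(3.695e+08) = 85.68 dB.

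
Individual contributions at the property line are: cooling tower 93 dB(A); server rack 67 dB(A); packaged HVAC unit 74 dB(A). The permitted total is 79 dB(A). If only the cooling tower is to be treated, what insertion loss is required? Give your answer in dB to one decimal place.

Fixed contribution from the other sources: Σ 10^(L/10) = 10^(67/10) + 10^(74/10) = 3.013e+07 (74.79 dB(A)).
The limit corresponds to 10^(79/10) = 7.943e+07; subtracting the fixed part leaves 4.930e+07 for the cooling tower, i.e. 76.93 dB(A).
So the cooling tower must be reduced from 93 to 76.93 dB(A): IL = 16.07 dB.

16.1 dB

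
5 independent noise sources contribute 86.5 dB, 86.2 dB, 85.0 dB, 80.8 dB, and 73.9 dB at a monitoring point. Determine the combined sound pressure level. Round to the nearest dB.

91 dB

Incoherent sources combine by intensity addition: L_total = 10·log₁₀(Σ 10^(L_i/10)).
Σ 10^(L/10) = 10^(86.5/10) + 10^(86.2/10) + 10^(85.0/10) + 10^(80.8/10) + 10^(73.9/10) = 1.325e+09.
L_total = 10·log₁₀(1.325e+09) = 91.22 dB.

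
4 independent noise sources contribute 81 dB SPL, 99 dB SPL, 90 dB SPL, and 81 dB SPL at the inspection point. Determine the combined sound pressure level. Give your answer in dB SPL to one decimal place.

99.6 dB SPL

Incoherent sources combine by intensity addition: L_total = 10·log₁₀(Σ 10^(L_i/10)).
Σ 10^(L/10) = 10^(81/10) + 10^(99/10) + 10^(90/10) + 10^(81/10) = 9.195e+09.
L_total = 10·log₁₀(9.195e+09) = 99.64 dB SPL.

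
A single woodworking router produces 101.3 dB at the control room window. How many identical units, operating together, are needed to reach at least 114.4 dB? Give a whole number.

Need L₁ + 10·log₁₀ N ≥ 114.4, i.e. log₁₀ N ≥ 1.31.
N ≥ 10^(13.1/10) = 20.417, so N = 21.

21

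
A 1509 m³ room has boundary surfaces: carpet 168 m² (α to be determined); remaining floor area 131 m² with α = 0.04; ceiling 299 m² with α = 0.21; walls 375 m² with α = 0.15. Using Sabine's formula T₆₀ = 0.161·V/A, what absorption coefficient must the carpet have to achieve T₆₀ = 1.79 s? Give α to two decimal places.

A = 0.161·V/T₆₀ = 0.161·1509/1.79 = 135.73 m² sabins.
Absorption from the other surfaces = 131·0.04 + 299·0.21 + 375·0.15 = 124.28 m², so the carpet must supply 11.45 m² over 168 m².
α = 11.45/168 = 0.068.

0.07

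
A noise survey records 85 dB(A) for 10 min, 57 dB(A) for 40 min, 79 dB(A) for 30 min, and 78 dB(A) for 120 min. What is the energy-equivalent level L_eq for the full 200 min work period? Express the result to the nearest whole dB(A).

The energy average is taken in the linear domain: L_eq = 10·log₁₀[(Σ tᵢ·10^(Lᵢ/10))/T], T = 200 min.
Σ tᵢ·10^(Lᵢ/10) = 10·10^(85/10) + 40·10^(57/10) + 30·10^(79/10) + 120·10^(78/10) = 1.314e+10.
L_eq = 10·log₁₀(1.314e+10/200) = 78.17 dB(A).

78 dB(A)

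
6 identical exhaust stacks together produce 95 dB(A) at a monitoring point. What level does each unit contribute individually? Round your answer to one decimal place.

For N identical incoherent sources L_total = L₁ + 10·log₁₀ N, so L₁ = 95 − 10·log₁₀(6) = 95 − 7.782.

87.2 dB(A)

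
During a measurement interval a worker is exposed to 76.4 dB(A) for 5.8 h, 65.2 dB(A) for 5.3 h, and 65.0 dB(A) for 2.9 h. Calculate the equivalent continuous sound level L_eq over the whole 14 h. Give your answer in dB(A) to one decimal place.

73.0 dB(A)

L_eq = 10·log₁₀[(1/T)·Σ tᵢ·10^(Lᵢ/10)] with T = 14 h.
Σ tᵢ·10^(Lᵢ/10) = 5.8·10^(76.4/10) + 5.3·10^(65.2/10) + 2.9·10^(65.0/10) = 2.799e+08.
L_eq = 10·log₁₀(2.799e+08/14) = 73.01 dB(A).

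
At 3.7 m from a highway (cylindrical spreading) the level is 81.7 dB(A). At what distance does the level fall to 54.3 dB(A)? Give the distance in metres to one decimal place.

Line-source spreading drops the level by 10·log₁₀(r₂/r₁); inverting, r₂/r₁ = 10^(ΔL/10).
r₂ = 3.7·10^((81.7−54.3)/10) = 3.7·10^(27.4/10) = 2033.30 m.

2033.3 m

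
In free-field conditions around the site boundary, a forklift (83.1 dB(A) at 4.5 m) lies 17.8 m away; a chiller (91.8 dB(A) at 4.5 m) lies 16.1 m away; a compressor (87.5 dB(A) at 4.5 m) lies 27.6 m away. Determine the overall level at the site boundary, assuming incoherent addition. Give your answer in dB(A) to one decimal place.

Apply inverse-square spreading to bring every level to the receiver, then sum 10^(L/10).
forklift: 83.1 − 20·log₁₀(17.8/4.5) = 83.1 − 11.94 = 71.16 dB(A).
chiller: 91.8 − 20·log₁₀(16.1/4.5) = 91.8 − 11.07 = 80.73 dB(A).
compressor: 87.5 − 20·log₁₀(27.6/4.5) = 87.5 − 15.75 = 71.75 dB(A).
Σ 10^(L/10) = 1.462e+08 → L_total = 10·log₁₀(1.462e+08) = 81.65 dB(A).

81.7 dB(A)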